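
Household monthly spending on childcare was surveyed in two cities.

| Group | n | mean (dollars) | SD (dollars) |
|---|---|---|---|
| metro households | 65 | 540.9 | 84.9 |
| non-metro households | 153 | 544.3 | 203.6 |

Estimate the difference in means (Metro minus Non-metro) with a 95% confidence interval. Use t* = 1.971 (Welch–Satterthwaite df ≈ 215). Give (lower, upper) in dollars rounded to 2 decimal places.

(-41.91, 35.11)

Standard errors of each mean: 84.9/√65 = 10.5305 and 203.6/√153 = 16.4601.
SE(x̄₁ − x̄₂) = √(10.5305² + 16.4601²) = 19.5404 for independent samples with unequal variances.
With t* = 1.971, the margin is 1.971 × 19.5404 = 38.5141.
x̄₁ − x̄₂ = 540.9 − 544.3 = -3.4000; the interval is -3.4000 ± 38.5141 = (-41.91, 35.11).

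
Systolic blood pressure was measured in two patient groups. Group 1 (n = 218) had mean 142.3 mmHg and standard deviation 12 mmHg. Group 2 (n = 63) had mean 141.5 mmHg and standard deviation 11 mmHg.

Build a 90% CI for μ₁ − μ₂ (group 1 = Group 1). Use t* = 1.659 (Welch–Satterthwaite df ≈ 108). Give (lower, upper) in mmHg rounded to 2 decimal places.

(-1.87, 3.47)

SE₁ = s₁/√n₁ = 12/√218 = 0.8127; SE₂ = 11/√63 = 1.3859.
Independent samples, unequal variances: SE_diff = √(SE₁² + SE₂²) = √(0.66048129 + 1.92071881) = 1.6066.
t* = 1.659, so margin of error = 1.659 × 1.6066 = 2.6653.
Difference in means = 142.3 − 141.5 = 0.8000.
0.8000 ± 2.6653 → (-1.87, 3.47).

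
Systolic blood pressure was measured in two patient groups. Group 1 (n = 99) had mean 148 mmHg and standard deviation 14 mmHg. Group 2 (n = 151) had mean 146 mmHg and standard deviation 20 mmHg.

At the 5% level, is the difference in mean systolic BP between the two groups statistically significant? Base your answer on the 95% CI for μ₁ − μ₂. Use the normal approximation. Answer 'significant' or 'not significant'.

not significant

Standard errors of each mean: 14/√99 = 1.4071 and 20/√151 = 1.6276.
SE(x̄₁ − x̄₂) = √(1.4071² + 1.6276²) = 2.1515 for independent samples with unequal variances.
With z* = 1.960, the margin is 1.960 × 2.1515 = 4.2169.
x̄₁ − x̄₂ = 148 − 146 = 2.0000; the interval is 2.0000 ± 4.2169 = (-2.2169, 6.2169).
The interval (-2.2169, 6.2169) contains 0, so the difference is not significant.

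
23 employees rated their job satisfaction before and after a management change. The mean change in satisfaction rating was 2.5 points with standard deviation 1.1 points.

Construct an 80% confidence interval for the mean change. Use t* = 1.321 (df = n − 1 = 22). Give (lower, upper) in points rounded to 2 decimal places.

Paired design: SE = s_d/√n = 1.1/√23 = 0.2294.
t* = 1.321; margin of error = 1.321 × 0.2294 = 0.3030.
2.5 ± 0.3030 → (2.20, 2.80).

(2.20, 2.80)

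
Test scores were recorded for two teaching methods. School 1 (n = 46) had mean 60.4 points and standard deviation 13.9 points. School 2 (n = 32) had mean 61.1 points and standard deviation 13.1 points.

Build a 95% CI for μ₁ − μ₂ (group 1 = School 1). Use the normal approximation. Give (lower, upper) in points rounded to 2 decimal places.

(-6.76, 5.36)

SE₁ = s₁/√n₁ = 13.9/√46 = 2.0494; SE₂ = 13.1/√32 = 2.3158.
Independent samples, unequal variances: SE_diff = √(SE₁² + SE₂²) = √(4.20004036 + 5.36292964) = 3.0924.
z* = 1.960, so margin of error = 1.960 × 3.0924 = 6.0611.
Difference in means = 60.4 − 61.1 = -0.7000.
-0.7000 ± 6.0611 → (-6.76, 5.36).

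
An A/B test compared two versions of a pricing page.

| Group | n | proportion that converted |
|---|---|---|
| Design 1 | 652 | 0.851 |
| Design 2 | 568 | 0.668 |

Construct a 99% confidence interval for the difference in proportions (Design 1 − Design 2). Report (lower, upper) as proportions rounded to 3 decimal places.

(0.121, 0.245)

SE₁ = √(p̂₁(1−p̂₁)/n₁) = √(0.8510·0.1490/652) = 0.01395; SE₂ = √(0.6680·0.3320/568) = 0.01976.
Independent samples: SE of the difference = √(SE₁² + SE₂²) = √(0.0001946025 + 0.0003904576) = 0.02419.
z* for 99% confidence is 2.576, so the margin of error is 2.576 × 0.02419 = 0.06231.
Point estimate p̂₁ − p̂₂ = 0.8510 − 0.6680 = 0.1830.
0.1830 ± 0.06231 → (0.121, 0.245).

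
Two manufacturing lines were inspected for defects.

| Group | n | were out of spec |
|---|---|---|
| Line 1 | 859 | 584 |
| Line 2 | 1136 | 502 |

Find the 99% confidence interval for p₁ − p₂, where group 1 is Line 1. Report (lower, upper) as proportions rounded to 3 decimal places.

p̂₁ = 584/859 = 0.6799 and p̂₂ = 502/1136 = 0.4419.
SE₁ = √(p̂₁(1−p̂₁)/n₁) = √(0.6799·0.3201/859) = 0.01592; SE₂ = √(0.4419·0.5581/1136) = 0.01473.
Independent samples: SE of the difference = √(SE₁² + SE₂²) = √(0.0002534464 + 0.0002169729) = 0.02169.
z* for 99% confidence is 2.576, so the margin of error is 2.576 × 0.02169 = 0.05587.
Point estimate p̂₁ − p̂₂ = 0.6799 − 0.4419 = 0.2380.
0.2380 ± 0.05587 → (0.182, 0.294).

(0.182, 0.294)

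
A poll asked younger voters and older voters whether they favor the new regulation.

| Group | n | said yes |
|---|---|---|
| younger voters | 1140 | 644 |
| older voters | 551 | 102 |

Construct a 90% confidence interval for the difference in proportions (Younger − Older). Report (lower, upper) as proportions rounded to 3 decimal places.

Sample proportions: 644/1140 = 0.5649, 102/551 = 0.1851.
Each SE is √(p̂(1−p̂)/n): √(0.5649·0.4351/1140) = 0.01468 and √(0.1851·0.8149/551) = 0.01655.
SE(p̂₁ − p̂₂) = √(SE₁² + SE₂²) = √(0.0002155024 + 0.0002739025) = 0.02212, since the two samples are independent.
At 90% confidence z* = 1.645; margin = 1.645 × 0.02212 = 0.03639.
The difference is 0.5649 − 0.1851 = 0.3798, so the interval is 0.3798 ± 0.03639 = (0.343, 0.416).

(0.343, 0.416)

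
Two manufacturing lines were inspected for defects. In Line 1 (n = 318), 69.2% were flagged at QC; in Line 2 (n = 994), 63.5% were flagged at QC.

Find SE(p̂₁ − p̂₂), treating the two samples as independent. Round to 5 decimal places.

0.03006

SE₁ = √(p̂₁(1−p̂₁)/n₁) = √(0.6920·0.3080/318) = 0.02589; SE₂ = √(0.6350·0.3650/994) = 0.01527.
Independent samples: SE of the difference = √(SE₁² + SE₂²) = √(0.0006702921 + 0.0002331729) = 0.03006.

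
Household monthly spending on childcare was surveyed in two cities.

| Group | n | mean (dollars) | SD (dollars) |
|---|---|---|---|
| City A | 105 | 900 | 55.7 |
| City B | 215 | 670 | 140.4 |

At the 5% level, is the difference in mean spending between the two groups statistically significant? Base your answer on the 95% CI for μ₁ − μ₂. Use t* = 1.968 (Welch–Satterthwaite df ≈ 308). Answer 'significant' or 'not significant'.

SE₁ = s₁/√n₁ = 55.7/√105 = 5.4358; SE₂ = 140.4/√215 = 9.5752.
Independent samples, unequal variances: SE_diff = √(SE₁² + SE₂²) = √(29.54792164 + 91.68445504) = 11.0106.
t* = 1.968, so margin of error = 1.968 × 11.0106 = 21.6689.
Difference in means = 900 − 670 = 230.0000.
230.0000 ± 21.6689 → (208.3311, 251.6689).
The interval (208.3311, 251.6689) does not contain 0, so the difference is significant.

significant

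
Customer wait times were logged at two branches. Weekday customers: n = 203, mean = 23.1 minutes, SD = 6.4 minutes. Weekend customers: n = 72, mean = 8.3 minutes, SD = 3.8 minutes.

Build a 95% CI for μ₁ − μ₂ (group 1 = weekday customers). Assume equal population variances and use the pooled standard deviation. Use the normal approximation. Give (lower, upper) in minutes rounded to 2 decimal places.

(13.23, 16.37)

s_p = √[((n₁−1)s₁² + (n₂−1)s₂²)/(n₁+n₂−2)] = √[(202·6.4² + 71·3.8²)/273] = 5.8363.
SE = 5.8363·√(1/203 + 1/72) = 0.8006.
With z* = 1.960, margin = 1.960 × 0.8006 = 1.5692.
x̄₁ − x̄₂ = 23.1 − 8.3 = 14.8000; interval 14.8000 ± 1.5692 = (13.23, 16.37).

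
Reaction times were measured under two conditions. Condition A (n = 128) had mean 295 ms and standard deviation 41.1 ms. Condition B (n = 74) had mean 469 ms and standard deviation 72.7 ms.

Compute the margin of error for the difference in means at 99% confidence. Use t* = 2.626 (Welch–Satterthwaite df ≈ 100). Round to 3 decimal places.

24.156

Per-group SEs: s₁/√n₁ = 41.1/√128 = 3.6328, s₂/√n₂ = 72.7/√74 = 8.4512.
Unpooled SE of the difference: √(13.19723584 + 71.42278144) = 9.1989.
Margin of error = t* · SE = 2.626 × 9.1989 = 24.1563.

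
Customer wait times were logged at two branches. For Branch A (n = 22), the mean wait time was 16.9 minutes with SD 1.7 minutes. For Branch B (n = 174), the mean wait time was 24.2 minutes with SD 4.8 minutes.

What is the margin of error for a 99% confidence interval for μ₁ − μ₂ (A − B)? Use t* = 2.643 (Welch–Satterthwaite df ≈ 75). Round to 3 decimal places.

Per-group SEs: s₁/√n₁ = 1.7/√22 = 0.3624, s₂/√n₂ = 4.8/√174 = 0.3639.
Unpooled SE of the difference: √(0.13133376 + 0.13242321) = 0.5136.
Margin of error = t* · SE = 2.643 × 0.5136 = 1.3574.

1.357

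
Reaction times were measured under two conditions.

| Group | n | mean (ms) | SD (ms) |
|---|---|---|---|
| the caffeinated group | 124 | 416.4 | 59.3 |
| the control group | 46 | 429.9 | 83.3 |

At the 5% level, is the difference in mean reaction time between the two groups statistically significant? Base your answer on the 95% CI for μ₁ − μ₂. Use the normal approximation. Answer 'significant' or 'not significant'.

SE₁ = s₁/√n₁ = 59.3/√124 = 5.3253; SE₂ = 83.3/√46 = 12.2819.
Independent samples, unequal variances: SE_diff = √(SE₁² + SE₂²) = √(28.35882009 + 150.84506761) = 13.3867.
z* = 1.960, so margin of error = 1.960 × 13.3867 = 26.2379.
Difference in means = 416.4 − 429.9 = -13.5000.
-13.5000 ± 26.2379 → (-39.7379, 12.7379).
The interval (-39.7379, 12.7379) contains 0, so the difference is not significant.

not significant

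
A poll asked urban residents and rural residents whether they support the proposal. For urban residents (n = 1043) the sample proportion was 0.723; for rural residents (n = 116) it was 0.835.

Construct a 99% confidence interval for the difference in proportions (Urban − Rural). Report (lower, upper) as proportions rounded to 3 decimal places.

(-0.208, -0.016)

SE₁ = √(p̂₁(1−p̂₁)/n₁) = √(0.7230·0.2770/1043) = 0.01386; SE₂ = √(0.8350·0.1650/116) = 0.03446.
Independent samples: SE of the difference = √(SE₁² + SE₂²) = √(0.0001920996 + 0.0011874916) = 0.03714.
z* for 99% confidence is 2.576, so the margin of error is 2.576 × 0.03714 = 0.09567.
Point estimate p̂₁ − p̂₂ = 0.7230 − 0.8350 = -0.1120.
-0.1120 ± 0.09567 → (-0.208, -0.016).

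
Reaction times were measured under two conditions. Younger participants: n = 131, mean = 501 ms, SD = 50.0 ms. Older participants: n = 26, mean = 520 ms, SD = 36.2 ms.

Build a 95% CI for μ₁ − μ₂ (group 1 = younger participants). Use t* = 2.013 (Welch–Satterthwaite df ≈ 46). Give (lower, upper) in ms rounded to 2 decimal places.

SE₁ = s₁/√n₁ = 50.0/√131 = 4.3685; SE₂ = 36.2/√26 = 7.0994.
Independent samples, unequal variances: SE_diff = √(SE₁² + SE₂²) = √(19.08379225 + 50.40148036) = 8.3358.
t* = 2.013, so margin of error = 2.013 × 8.3358 = 16.7800.
Difference in means = 501 − 520 = -19.0000.
-19.0000 ± 16.7800 → (-35.78, -2.22).

(-35.78, -2.22)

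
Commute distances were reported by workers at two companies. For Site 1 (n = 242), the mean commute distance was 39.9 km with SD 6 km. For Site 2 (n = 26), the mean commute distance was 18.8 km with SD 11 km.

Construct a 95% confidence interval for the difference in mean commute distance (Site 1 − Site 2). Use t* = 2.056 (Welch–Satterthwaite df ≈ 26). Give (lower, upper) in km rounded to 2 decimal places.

Standard errors of each mean: 6/√242 = 0.3857 and 11/√26 = 2.1573.
SE(x̄₁ − x̄₂) = √(0.3857² + 2.1573²) = 2.1915 for independent samples with unequal variances.
With t* = 2.056, the margin is 2.056 × 2.1915 = 4.5057.
x̄₁ − x̄₂ = 39.9 − 18.8 = 21.1000; the interval is 21.1000 ± 4.5057 = (16.59, 25.61).

(16.59, 25.61)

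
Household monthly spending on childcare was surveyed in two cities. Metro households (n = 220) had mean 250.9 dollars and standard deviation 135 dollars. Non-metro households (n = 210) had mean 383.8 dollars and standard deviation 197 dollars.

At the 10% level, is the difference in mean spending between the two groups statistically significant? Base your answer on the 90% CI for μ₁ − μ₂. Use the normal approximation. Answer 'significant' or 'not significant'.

significant

Standard errors of each mean: 135/√220 = 9.1017 and 197/√210 = 13.5943.
SE(x̄₁ − x̄₂) = √(9.1017² + 13.5943²) = 16.3599 for independent samples with unequal variances.
With z* = 1.645, the margin is 1.645 × 16.3599 = 26.9120.
x̄₁ − x̄₂ = 250.9 − 383.8 = -132.9000; the interval is -132.9000 ± 26.9120 = (-159.8120, -105.9880).
The interval (-159.8120, -105.9880) does not contain 0, so the difference is significant.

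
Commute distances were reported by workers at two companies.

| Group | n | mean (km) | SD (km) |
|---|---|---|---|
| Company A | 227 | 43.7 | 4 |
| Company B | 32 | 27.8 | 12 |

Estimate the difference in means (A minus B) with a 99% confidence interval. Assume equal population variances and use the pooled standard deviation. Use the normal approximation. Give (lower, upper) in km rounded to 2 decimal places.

s_p = √[((n₁−1)s₁² + (n₂−1)s₂²)/(n₁+n₂−2)] = √[(226·4² + 31·12²)/257] = 5.6071.
SE = 5.6071·√(1/227 + 1/32) = 1.0588.
With z* = 2.576, margin = 2.576 × 1.0588 = 2.7275.
x̄₁ − x̄₂ = 43.7 − 27.8 = 15.9000; interval 15.9000 ± 2.7275 = (13.17, 18.63).

(13.17, 18.63)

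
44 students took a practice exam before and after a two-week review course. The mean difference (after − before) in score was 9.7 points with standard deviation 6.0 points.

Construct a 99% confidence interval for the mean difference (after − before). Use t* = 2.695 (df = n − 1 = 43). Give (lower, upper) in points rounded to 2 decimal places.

(7.26, 12.14)

This is a matched-pairs design, so SE = s_d/√n = 6.0/√44 = 0.9045.
Margin = 2.695 × 0.9045 = 2.4376; the interval is 9.7 ± 2.4376 = (7.26, 12.14).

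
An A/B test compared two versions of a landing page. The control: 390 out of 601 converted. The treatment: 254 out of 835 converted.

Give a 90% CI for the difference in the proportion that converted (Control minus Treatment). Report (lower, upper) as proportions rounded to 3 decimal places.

Sample proportions: 390/601 = 0.6489, 254/835 = 0.3042.
Each SE is √(p̂(1−p̂)/n): √(0.6489·0.3511/601) = 0.01947 and √(0.3042·0.6958/835) = 0.01592.
SE(p̂₁ − p̂₂) = √(SE₁² + SE₂²) = √(0.0003790809 + 0.0002534464) = 0.02515, since the two samples are independent.
At 90% confidence z* = 1.645; margin = 1.645 × 0.02515 = 0.04137.
The difference is 0.6489 − 0.3042 = 0.3447, so the interval is 0.3447 ± 0.04137 = (0.303, 0.386).

(0.303, 0.386)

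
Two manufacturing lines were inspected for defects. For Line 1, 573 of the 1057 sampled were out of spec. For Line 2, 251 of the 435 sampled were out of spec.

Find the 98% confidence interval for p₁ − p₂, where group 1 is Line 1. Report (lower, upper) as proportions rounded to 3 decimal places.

(-0.101, 0.031)

First, p̂₁ = 573/1057 = 0.5421; p̂₂ = 251/435 = 0.5770.
The two standard errors are √(0.5421×0.4579/1057) = 0.01532 and √(0.5770×0.4230/435) = 0.02369.
Because the samples are independent, SE_diff = √(0.01532² + 0.02369²) = 0.02821.
Using z* = 2.326 for 98%, ME = 2.326 × 0.02821 = 0.06562.
p̂₁ − p̂₂ = -0.0349; interval -0.0349 ± 0.06562 gives (-0.101, 0.031).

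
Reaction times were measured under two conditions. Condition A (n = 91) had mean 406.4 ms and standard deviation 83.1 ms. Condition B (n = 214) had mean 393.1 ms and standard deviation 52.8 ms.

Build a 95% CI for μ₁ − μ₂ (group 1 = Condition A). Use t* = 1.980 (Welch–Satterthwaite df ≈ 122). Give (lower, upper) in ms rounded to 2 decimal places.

(-5.37, 31.97)

SE₁ = s₁/√n₁ = 83.1/√91 = 8.7112; SE₂ = 52.8/√214 = 3.6093.
Independent samples, unequal variances: SE_diff = √(SE₁² + SE₂²) = √(75.88500544 + 13.02704649) = 9.4293.
t* = 1.980, so margin of error = 1.980 × 9.4293 = 18.6700.
Difference in means = 406.4 − 393.1 = 13.3000.
13.3000 ± 18.6700 → (-5.37, 31.97).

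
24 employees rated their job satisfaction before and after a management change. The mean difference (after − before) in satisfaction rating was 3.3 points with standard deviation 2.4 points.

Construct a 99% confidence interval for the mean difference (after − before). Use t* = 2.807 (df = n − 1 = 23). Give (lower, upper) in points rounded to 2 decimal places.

Paired design: SE = s_d/√n = 2.4/√24 = 0.4899.
t* = 2.807; margin of error = 2.807 × 0.4899 = 1.3751.
3.3 ± 1.3751 → (1.92, 4.68).

(1.92, 4.68)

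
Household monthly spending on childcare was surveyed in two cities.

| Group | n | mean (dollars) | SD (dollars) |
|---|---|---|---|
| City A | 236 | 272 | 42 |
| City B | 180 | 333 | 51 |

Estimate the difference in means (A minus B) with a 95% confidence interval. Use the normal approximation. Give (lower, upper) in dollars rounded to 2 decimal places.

Per-group SEs: s₁/√n₁ = 42/√236 = 2.7340, s₂/√n₂ = 51/√180 = 3.8013.
Unpooled SE of the difference: √(7.474756 + 14.44988169) = 4.6824.
Margin of error = z* · SE = 1.960 × 4.6824 = 9.1775.
x̄₁ − x̄₂ = 272 − 333 = -61.0000.
CI: -61.0000 ± 9.1775 = (-70.18, -51.82).

(-70.18, -51.82)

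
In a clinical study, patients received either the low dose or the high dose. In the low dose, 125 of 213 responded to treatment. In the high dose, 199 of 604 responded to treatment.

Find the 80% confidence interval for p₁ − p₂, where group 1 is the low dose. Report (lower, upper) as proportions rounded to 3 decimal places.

(0.208, 0.307)

Sample proportions: 125/213 = 0.5869, 199/604 = 0.3295.
Each SE is √(p̂(1−p̂)/n): √(0.5869·0.4131/213) = 0.03374 and √(0.3295·0.6705/604) = 0.01913.
SE(p̂₁ − p̂₂) = √(SE₁² + SE₂²) = √(0.0011383876 + 0.0003659569) = 0.03879, since the two samples are independent.
At 80% confidence z* = 1.282; margin = 1.282 × 0.03879 = 0.04973.
The difference is 0.5869 − 0.3295 = 0.2574, so the interval is 0.2574 ± 0.04973 = (0.208, 0.307).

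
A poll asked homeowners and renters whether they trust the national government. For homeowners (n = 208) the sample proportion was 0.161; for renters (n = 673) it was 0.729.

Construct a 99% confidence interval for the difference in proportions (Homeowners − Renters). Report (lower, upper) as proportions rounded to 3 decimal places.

The two standard errors are √(0.1610×0.8390/208) = 0.02548 and √(0.7290×0.2710/673) = 0.01713.
Because the samples are independent, SE_diff = √(0.02548² + 0.01713²) = 0.03070.
Using z* = 2.576 for 99%, ME = 2.576 × 0.03070 = 0.07908.
p̂₁ − p̂₂ = -0.5680; interval -0.5680 ± 0.07908 gives (-0.647, -0.489).

(-0.647, -0.489)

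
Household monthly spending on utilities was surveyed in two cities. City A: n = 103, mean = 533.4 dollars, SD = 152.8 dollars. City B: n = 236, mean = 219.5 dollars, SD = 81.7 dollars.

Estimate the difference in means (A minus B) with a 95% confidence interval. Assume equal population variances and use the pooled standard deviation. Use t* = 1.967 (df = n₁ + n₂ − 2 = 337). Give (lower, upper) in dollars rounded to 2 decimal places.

Pooled variance s_p² = [102·152.8² + 235·81.7²] / (103+236−2) = 11721.3022, so s_p = 108.2650.
SE_diff = s_p·√(1/n₁ + 1/n₂) = 108.2650·√(1/103 + 1/236) = 12.7854.
t* = 1.967; margin = 1.967 × 12.7854 = 25.1489.
Difference = 533.4 − 219.5 = 313.9000.
313.9000 ± 25.1489 → (288.75, 339.05).

(288.75, 339.05)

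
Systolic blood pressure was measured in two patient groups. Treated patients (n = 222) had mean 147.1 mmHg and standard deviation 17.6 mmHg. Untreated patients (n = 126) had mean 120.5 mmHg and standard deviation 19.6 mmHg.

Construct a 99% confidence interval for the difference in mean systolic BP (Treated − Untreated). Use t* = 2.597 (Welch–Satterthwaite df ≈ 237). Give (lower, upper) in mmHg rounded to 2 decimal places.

(21.13, 32.07)

SE₁ = s₁/√n₁ = 17.6/√222 = 1.1812; SE₂ = 19.6/√126 = 1.7461.
Independent samples, unequal variances: SE_diff = √(SE₁² + SE₂²) = √(1.39523344 + 3.04886521) = 2.1081.
t* = 2.597, so margin of error = 2.597 × 2.1081 = 5.4747.
Difference in means = 147.1 − 120.5 = 26.6000.
26.6000 ± 5.4747 → (21.13, 32.07).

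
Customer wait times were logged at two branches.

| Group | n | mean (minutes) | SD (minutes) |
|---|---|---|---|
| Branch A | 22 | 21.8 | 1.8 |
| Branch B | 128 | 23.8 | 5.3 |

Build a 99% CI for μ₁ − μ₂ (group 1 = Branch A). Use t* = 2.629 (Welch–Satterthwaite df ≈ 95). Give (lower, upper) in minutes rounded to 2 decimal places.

(-3.59, -0.41)

SE₁ = s₁/√n₁ = 1.8/√22 = 0.3838; SE₂ = 5.3/√128 = 0.4685.
Independent samples, unequal variances: SE_diff = √(SE₁² + SE₂²) = √(0.14730244 + 0.21949225) = 0.6056.
t* = 2.629, so margin of error = 2.629 × 0.6056 = 1.5921.
Difference in means = 21.8 − 23.8 = -2.0000.
-2.0000 ± 1.5921 → (-3.59, -0.41).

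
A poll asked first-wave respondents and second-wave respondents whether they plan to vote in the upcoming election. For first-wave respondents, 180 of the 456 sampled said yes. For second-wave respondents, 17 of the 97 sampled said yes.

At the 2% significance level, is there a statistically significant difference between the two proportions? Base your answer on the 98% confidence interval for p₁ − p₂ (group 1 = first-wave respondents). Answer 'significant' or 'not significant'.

p̂₁ = 180/456 = 0.3947 and p̂₂ = 17/97 = 0.1753.
SE₁ = √(p̂₁(1−p̂₁)/n₁) = √(0.3947·0.6053/456) = 0.02289; SE₂ = √(0.1753·0.8247/97) = 0.03861.
Independent samples: SE of the difference = √(SE₁² + SE₂²) = √(0.0005239521 + 0.0014907321) = 0.04489.
z* for 98% confidence is 2.326, so the margin of error is 2.326 × 0.04489 = 0.10441.
Point estimate p̂₁ − p̂₂ = 0.3947 − 0.1753 = 0.2194.
0.2194 ± 0.10441 → (0.11499, 0.32381).
The interval (0.11499, 0.32381) does not contain 0, so the difference is significant.

significant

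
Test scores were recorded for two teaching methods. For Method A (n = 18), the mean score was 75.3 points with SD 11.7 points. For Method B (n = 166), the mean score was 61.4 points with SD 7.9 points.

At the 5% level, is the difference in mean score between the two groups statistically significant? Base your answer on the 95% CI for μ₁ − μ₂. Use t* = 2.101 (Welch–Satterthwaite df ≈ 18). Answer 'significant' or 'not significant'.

significant

Per-group SEs: s₁/√n₁ = 11.7/√18 = 2.7577, s₂/√n₂ = 7.9/√166 = 0.6132.
Unpooled SE of the difference: √(7.60490929 + 0.37601424) = 2.8251.
Margin of error = t* · SE = 2.101 × 2.8251 = 5.9355.
x̄₁ − x̄₂ = 75.3 − 61.4 = 13.9000.
CI: 13.9000 ± 5.9355 = (7.9645, 19.8355).
The interval (7.9645, 19.8355) does not contain 0, so the difference is significant.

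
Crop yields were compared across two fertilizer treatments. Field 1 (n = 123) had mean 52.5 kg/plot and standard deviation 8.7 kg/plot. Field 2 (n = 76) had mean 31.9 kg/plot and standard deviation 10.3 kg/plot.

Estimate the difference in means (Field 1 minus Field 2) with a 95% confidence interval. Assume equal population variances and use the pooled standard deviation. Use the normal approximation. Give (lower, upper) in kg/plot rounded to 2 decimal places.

s_p = √[((n₁−1)s₁² + (n₂−1)s₂²)/(n₁+n₂−2)] = √[(122·8.7² + 75·10.3²)/197] = 9.3415.
SE = 9.3415·√(1/123 + 1/76) = 1.3630.
With z* = 1.960, margin = 1.960 × 1.3630 = 2.6715.
x̄₁ − x̄₂ = 52.5 − 31.9 = 20.6000; interval 20.6000 ± 2.6715 = (17.93, 23.27).

(17.93, 23.27)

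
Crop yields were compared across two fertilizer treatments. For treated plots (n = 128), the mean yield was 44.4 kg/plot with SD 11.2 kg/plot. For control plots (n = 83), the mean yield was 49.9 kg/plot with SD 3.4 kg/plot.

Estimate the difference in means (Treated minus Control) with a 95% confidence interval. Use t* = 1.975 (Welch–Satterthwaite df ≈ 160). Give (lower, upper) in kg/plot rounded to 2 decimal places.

Standard errors of each mean: 11.2/√128 = 0.9899 and 3.4/√83 = 0.3732.
SE(x̄₁ − x̄₂) = √(0.9899² + 0.3732²) = 1.0579 for independent samples with unequal variances.
With t* = 1.975, the margin is 1.975 × 1.0579 = 2.0894.
x̄₁ − x̄₂ = 44.4 − 49.9 = -5.5000; the interval is -5.5000 ± 2.0894 = (-7.59, -3.41).

(-7.59, -3.41)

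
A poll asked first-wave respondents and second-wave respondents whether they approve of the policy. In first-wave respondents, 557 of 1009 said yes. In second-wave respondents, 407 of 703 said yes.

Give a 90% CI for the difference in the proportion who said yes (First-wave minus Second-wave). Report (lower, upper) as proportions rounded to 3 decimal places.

(-0.067, 0.013)

Sample proportions: 557/1009 = 0.5520, 407/703 = 0.5789.
Each SE is √(p̂(1−p̂)/n): √(0.5520·0.4480/1009) = 0.01566 and √(0.5789·0.4211/703) = 0.01862.
SE(p̂₁ − p̂₂) = √(SE₁² + SE₂²) = √(0.0002452356 + 0.0003467044) = 0.02433, since the two samples are independent.
At 90% confidence z* = 1.645; margin = 1.645 × 0.02433 = 0.04002.
The difference is 0.5520 − 0.5789 = -0.0269, so the interval is -0.0269 ± 0.04002 = (-0.067, 0.013).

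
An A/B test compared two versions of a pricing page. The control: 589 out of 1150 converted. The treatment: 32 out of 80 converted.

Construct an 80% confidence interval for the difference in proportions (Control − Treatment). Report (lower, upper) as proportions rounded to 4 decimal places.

(0.0395, 0.1849)

Sample proportions: 589/1150 = 0.5122, 32/80 = 0.4000.
Each SE is √(p̂(1−p̂)/n): √(0.5122·0.4878/1150) = 0.01474 and √(0.4000·0.6000/80) = 0.05477.
SE(p̂₁ − p̂₂) = √(SE₁² + SE₂²) = √(0.0002172676 + 0.0029997529) = 0.05672, since the two samples are independent.
At 80% confidence z* = 1.282; margin = 1.282 × 0.05672 = 0.07272.
The difference is 0.5122 − 0.4000 = 0.1122, so the interval is 0.1122 ± 0.07272 = (0.0395, 0.1849).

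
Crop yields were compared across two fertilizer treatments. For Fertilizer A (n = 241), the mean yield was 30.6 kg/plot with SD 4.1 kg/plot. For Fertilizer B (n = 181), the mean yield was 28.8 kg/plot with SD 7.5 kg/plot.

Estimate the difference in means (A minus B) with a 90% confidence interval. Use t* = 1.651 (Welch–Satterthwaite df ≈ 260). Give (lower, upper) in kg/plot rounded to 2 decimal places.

SE₁ = s₁/√n₁ = 4.1/√241 = 0.2641; SE₂ = 7.5/√181 = 0.5575.
Independent samples, unequal variances: SE_diff = √(SE₁² + SE₂²) = √(0.06974881 + 0.31080625) = 0.6169.
t* = 1.651, so margin of error = 1.651 × 0.6169 = 1.0185.
Difference in means = 30.6 − 28.8 = 1.8000.
1.8000 ± 1.0185 → (0.78, 2.82).

(0.78, 2.82)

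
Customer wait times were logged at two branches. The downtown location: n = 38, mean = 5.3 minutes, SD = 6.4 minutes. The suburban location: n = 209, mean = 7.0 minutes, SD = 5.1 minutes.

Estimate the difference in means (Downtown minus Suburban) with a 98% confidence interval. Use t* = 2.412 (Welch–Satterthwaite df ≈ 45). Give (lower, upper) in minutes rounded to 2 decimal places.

Per-group SEs: s₁/√n₁ = 6.4/√38 = 1.0382, s₂/√n₂ = 5.1/√209 = 0.3528.
Unpooled SE of the difference: √(1.07785924 + 0.12446784) = 1.0965.
Margin of error = t* · SE = 2.412 × 1.0965 = 2.6448.
x̄₁ − x̄₂ = 5.3 − 7.0 = -1.7000.
CI: -1.7000 ± 2.6448 = (-4.34, 0.94).

(-4.34, 0.94)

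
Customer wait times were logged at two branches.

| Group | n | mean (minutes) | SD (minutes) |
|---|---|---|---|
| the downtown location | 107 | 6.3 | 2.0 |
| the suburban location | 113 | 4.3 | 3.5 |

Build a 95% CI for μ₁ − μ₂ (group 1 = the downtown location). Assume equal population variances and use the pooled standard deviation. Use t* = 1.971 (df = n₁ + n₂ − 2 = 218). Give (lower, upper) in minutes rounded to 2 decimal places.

(1.24, 2.76)

s_p = √[((n₁−1)s₁² + (n₂−1)s₂²)/(n₁+n₂−2)] = √[(106·2.0² + 112·3.5²)/218] = 2.8703.
SE = 2.8703·√(1/107 + 1/113) = 0.3872.
With t* = 1.971, margin = 1.971 × 0.3872 = 0.7632.
x̄₁ − x̄₂ = 6.3 − 4.3 = 2.0000; interval 2.0000 ± 0.7632 = (1.24, 2.76).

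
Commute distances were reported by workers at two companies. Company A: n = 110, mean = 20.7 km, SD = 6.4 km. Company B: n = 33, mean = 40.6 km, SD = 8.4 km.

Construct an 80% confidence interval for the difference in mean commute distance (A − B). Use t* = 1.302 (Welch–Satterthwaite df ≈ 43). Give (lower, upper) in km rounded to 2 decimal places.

(-21.96, -17.84)

SE₁ = s₁/√n₁ = 6.4/√110 = 0.6102; SE₂ = 8.4/√33 = 1.4623.
Independent samples, unequal variances: SE_diff = √(SE₁² + SE₂²) = √(0.37234404 + 2.13832129) = 1.5845.
t* = 1.302, so margin of error = 1.302 × 1.5845 = 2.0630.
Difference in means = 20.7 − 40.6 = -19.9000.
-19.9000 ± 2.0630 → (-21.96, -17.84).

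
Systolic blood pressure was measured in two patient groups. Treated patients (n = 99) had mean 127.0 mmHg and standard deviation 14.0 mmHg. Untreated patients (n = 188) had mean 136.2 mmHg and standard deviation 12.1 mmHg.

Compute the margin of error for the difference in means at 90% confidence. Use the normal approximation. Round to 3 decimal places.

2.732

Standard errors of each mean: 14.0/√99 = 1.4071 and 12.1/√188 = 0.8825.
SE(x̄₁ − x̄₂) = √(1.4071² + 0.8825²) = 1.6609 for independent samples with unequal variances.
With z* = 1.645, the margin is 1.645 × 1.6609 = 2.7322.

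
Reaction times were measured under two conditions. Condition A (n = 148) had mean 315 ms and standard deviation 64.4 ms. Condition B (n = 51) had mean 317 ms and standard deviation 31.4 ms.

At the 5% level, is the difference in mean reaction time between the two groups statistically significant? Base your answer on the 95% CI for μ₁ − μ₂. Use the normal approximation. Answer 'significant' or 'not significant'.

not significant

SE₁ = s₁/√n₁ = 64.4/√148 = 5.2936; SE₂ = 31.4/√51 = 4.3969.
Independent samples, unequal variances: SE_diff = √(SE₁² + SE₂²) = √(28.02220096 + 19.33272961) = 6.8815.
z* = 1.960, so margin of error = 1.960 × 6.8815 = 13.4877.
Difference in means = 315 − 317 = -2.0000.
-2.0000 ± 13.4877 → (-15.4877, 11.4877).
The interval (-15.4877, 11.4877) contains 0, so the difference is not significant.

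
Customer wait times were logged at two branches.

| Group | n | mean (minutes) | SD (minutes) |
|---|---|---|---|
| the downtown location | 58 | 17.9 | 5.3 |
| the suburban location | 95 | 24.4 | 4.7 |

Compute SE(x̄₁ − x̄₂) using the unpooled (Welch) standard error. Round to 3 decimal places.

Per-group SEs: s₁/√n₁ = 5.3/√58 = 0.6959, s₂/√n₂ = 4.7/√95 = 0.4822.
Unpooled SE of the difference: √(0.48427681 + 0.23251684) = 0.8466.

0.847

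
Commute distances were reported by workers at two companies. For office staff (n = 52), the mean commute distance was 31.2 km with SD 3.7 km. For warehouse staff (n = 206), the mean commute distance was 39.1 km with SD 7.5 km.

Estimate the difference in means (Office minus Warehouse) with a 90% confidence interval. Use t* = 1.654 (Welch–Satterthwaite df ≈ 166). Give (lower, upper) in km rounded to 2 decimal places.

(-9.11, -6.69)

SE₁ = s₁/√n₁ = 3.7/√52 = 0.5131; SE₂ = 7.5/√206 = 0.5225.
Independent samples, unequal variances: SE_diff = √(SE₁² + SE₂²) = √(0.26327161 + 0.27300625) = 0.7323.
t* = 1.654, so margin of error = 1.654 × 0.7323 = 1.2112.
Difference in means = 31.2 − 39.1 = -7.9000.
-7.9000 ± 1.2112 → (-9.11, -6.69).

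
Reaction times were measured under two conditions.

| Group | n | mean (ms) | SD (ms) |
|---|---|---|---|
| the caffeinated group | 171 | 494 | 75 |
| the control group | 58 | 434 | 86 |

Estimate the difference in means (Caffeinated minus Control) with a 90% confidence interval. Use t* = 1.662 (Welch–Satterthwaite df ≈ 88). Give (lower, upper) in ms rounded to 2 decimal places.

Standard errors of each mean: 75/√171 = 5.7354 and 86/√58 = 11.2924.
SE(x̄₁ − x̄₂) = √(5.7354² + 11.2924²) = 12.6654 for independent samples with unequal variances.
With t* = 1.662, the margin is 1.662 × 12.6654 = 21.0499.
x̄₁ − x̄₂ = 494 − 434 = 60.0000; the interval is 60.0000 ± 21.0499 = (38.95, 81.05).

(38.95, 81.05)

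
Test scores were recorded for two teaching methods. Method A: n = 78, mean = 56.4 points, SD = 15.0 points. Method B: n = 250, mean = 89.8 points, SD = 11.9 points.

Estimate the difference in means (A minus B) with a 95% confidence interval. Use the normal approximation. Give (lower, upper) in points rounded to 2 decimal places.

(-37.04, -29.76)

SE₁ = s₁/√n₁ = 15.0/√78 = 1.6984; SE₂ = 11.9/√250 = 0.7526.
Independent samples, unequal variances: SE_diff = √(SE₁² + SE₂²) = √(2.88456256 + 0.56640676) = 1.8577.
z* = 1.960, so margin of error = 1.960 × 1.8577 = 3.6411.
Difference in means = 56.4 − 89.8 = -33.4000.
-33.4000 ± 3.6411 → (-37.04, -29.76).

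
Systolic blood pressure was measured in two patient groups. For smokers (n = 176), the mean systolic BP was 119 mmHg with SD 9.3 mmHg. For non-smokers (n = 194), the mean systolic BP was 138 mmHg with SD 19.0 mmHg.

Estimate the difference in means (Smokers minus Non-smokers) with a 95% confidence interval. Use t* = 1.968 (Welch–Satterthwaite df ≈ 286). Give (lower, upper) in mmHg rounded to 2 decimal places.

(-22.02, -15.98)

Standard errors of each mean: 9.3/√176 = 0.7010 and 19.0/√194 = 1.3641.
SE(x̄₁ − x̄₂) = √(0.7010² + 1.3641²) = 1.5337 for independent samples with unequal variances.
With t* = 1.968, the margin is 1.968 × 1.5337 = 3.0183.
x̄₁ − x̄₂ = 119 − 138 = -19.0000; the interval is -19.0000 ± 3.0183 = (-22.02, -15.98).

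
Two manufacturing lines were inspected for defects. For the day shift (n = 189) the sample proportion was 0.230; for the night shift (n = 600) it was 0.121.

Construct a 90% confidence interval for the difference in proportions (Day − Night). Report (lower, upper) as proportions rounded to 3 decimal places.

(0.054, 0.164)

Each SE is √(p̂(1−p̂)/n): √(0.2300·0.7700/189) = 0.03061 and √(0.1210·0.8790/600) = 0.01331.
SE(p̂₁ − p̂₂) = √(SE₁² + SE₂²) = √(0.0009369721 + 0.0001771561) = 0.03338, since the two samples are independent.
At 90% confidence z* = 1.645; margin = 1.645 × 0.03338 = 0.05491.
The difference is 0.2300 − 0.1210 = 0.1090, so the interval is 0.1090 ± 0.05491 = (0.054, 0.164).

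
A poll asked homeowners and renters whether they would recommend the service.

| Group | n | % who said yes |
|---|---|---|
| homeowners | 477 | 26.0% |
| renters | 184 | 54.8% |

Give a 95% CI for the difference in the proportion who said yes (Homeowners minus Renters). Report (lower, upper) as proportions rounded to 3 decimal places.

(-0.370, -0.206)

SE₁ = √(p̂₁(1−p̂₁)/n₁) = √(0.2600·0.7400/477) = 0.02008; SE₂ = √(0.5480·0.4520/184) = 0.03669.
Independent samples: SE of the difference = √(SE₁² + SE₂²) = √(0.0004032064 + 0.0013461561) = 0.04183.
z* for 95% confidence is 1.960, so the margin of error is 1.960 × 0.04183 = 0.08199.
Point estimate p̂₁ − p̂₂ = 0.2600 − 0.5480 = -0.2880.
-0.2880 ± 0.08199 → (-0.370, -0.206).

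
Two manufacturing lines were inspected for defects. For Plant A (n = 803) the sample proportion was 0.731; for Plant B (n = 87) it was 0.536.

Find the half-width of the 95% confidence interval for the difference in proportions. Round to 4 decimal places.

The two standard errors are √(0.7310×0.2690/803) = 0.01565 and √(0.5360×0.4640/87) = 0.05347.
Because the samples are independent, SE_diff = √(0.01565² + 0.05347²) = 0.05571.
Using z* = 1.960 for 95%, ME = 1.960 × 0.05571 = 0.10919.

0.1092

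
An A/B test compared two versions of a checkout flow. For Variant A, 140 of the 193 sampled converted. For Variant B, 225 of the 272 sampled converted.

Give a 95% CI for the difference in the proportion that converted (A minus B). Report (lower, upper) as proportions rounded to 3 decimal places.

Sample proportions: 140/193 = 0.7254, 225/272 = 0.8272.
Each SE is √(p̂(1−p̂)/n): √(0.7254·0.2746/193) = 0.03213 and √(0.8272·0.1728/272) = 0.02292.
SE(p̂₁ − p̂₂) = √(SE₁² + SE₂²) = √(0.0010323369 + 0.0005253264) = 0.03947, since the two samples are independent.
At 95% confidence z* = 1.960; margin = 1.960 × 0.03947 = 0.07736.
The difference is 0.7254 − 0.8272 = -0.1018, so the interval is -0.1018 ± 0.07736 = (-0.179, -0.024).

(-0.179, -0.024)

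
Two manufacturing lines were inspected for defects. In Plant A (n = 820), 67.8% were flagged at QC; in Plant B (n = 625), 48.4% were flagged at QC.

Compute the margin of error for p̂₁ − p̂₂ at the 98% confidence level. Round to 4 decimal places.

0.0600

SE₁ = √(p̂₁(1−p̂₁)/n₁) = √(0.6780·0.3220/820) = 0.01632; SE₂ = √(0.4840·0.5160/625) = 0.01999.
Independent samples: SE of the difference = √(SE₁² + SE₂²) = √(0.0002663424 + 0.0003996001) = 0.02581.
z* for 98% confidence is 2.326, so the margin of error is 2.326 × 0.02581 = 0.06003.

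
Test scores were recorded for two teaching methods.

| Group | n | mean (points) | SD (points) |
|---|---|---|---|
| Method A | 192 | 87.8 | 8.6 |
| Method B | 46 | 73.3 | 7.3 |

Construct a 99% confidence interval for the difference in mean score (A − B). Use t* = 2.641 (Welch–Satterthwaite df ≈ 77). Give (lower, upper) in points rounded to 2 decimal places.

(11.22, 17.78)

SE₁ = s₁/√n₁ = 8.6/√192 = 0.6207; SE₂ = 7.3/√46 = 1.0763.
Independent samples, unequal variances: SE_diff = √(SE₁² + SE₂²) = √(0.38526849 + 1.15842169) = 1.2425.
t* = 2.641, so margin of error = 2.641 × 1.2425 = 3.2814.
Difference in means = 87.8 − 73.3 = 14.5000.
14.5000 ± 3.2814 → (11.22, 17.78).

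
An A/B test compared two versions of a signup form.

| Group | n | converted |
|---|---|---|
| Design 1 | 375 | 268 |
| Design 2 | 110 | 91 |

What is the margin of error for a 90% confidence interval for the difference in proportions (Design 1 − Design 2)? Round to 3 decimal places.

0.071

First, p̂₁ = 268/375 = 0.7147; p̂₂ = 91/110 = 0.8273.
The two standard errors are √(0.7147×0.2853/375) = 0.02332 and √(0.8273×0.1727/110) = 0.03604.
Because the samples are independent, SE_diff = √(0.02332² + 0.03604²) = 0.04293.
Using z* = 1.645 for 90%, ME = 1.645 × 0.04293 = 0.07062.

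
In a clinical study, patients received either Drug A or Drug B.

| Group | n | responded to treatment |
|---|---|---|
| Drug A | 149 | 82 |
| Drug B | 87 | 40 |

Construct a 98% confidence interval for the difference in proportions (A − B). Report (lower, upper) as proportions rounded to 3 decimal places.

(-0.066, 0.247)

Sample proportions: 82/149 = 0.5503, 40/87 = 0.4598.
Each SE is √(p̂(1−p̂)/n): √(0.5503·0.4497/149) = 0.04075 and √(0.4598·0.5402/87) = 0.05343.
SE(p̂₁ − p̂₂) = √(SE₁² + SE₂²) = √(0.0016605625 + 0.0028547649) = 0.06720, since the two samples are independent.
At 98% confidence z* = 2.326; margin = 2.326 × 0.06720 = 0.15631.
The difference is 0.5503 − 0.4598 = 0.0905, so the interval is 0.0905 ± 0.15631 = (-0.066, 0.247).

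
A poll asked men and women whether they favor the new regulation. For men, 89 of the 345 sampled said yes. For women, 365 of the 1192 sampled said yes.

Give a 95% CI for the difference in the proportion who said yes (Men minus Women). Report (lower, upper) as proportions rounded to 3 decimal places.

First, p̂₁ = 89/345 = 0.2580; p̂₂ = 365/1192 = 0.3062.
The two standard errors are √(0.2580×0.7420/345) = 0.02356 and √(0.3062×0.6938/1192) = 0.01335.
Because the samples are independent, SE_diff = √(0.02356² + 0.01335²) = 0.02708.
Using z* = 1.960 for 95%, ME = 1.960 × 0.02708 = 0.05308.
p̂₁ − p̂₂ = -0.0482; interval -0.0482 ± 0.05308 gives (-0.101, 0.005).

(-0.101, 0.005)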